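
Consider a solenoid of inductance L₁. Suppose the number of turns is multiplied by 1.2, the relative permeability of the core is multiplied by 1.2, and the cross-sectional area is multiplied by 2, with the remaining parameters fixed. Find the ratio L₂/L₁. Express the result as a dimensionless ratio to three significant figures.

L₂/L₁ = 3.46

For a solenoid, L ∝ μᵣN²A/ℓ.
L₂/L₁ = (1.2)^2 × (1.2) × (2) = 3.46.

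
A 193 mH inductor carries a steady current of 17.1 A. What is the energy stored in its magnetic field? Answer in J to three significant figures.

Stored magnetic energy: U = ½LI².
U = ½(0.193 H)(17.1 A)² = 28.22 J.

U ≈ 28.2 J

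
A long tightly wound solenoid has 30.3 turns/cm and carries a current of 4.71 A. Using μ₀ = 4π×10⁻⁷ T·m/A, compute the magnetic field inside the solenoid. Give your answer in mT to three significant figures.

Inside a long solenoid, B = μ₀nI.
B = (4π×10⁻⁷)(3.030×10^3 m⁻¹)(4.71 A) = 1.793×10^-2 T.

B ≈ 17.9 mT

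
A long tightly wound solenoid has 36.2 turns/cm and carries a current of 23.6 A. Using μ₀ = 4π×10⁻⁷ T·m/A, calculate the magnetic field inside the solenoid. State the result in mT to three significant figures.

B ≈ 107 mT

Inside a long solenoid, B = μ₀nI.
B = (4π×10⁻⁷)(3.620×10^3 m⁻¹)(23.6 A) = 0.1074 T.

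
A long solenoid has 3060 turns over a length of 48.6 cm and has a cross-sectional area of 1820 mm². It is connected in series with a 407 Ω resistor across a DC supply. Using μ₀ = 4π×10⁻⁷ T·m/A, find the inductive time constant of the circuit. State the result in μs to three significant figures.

τ ≈ 108 μs

A = 1820 mm² = 1.820×10^-3 m².
L = μ₀N²A/ℓ = (4π×10⁻⁷)(3060)²(1.820×10^-3)/(0.486) = 4.406×10^-2 H.
τ = L/R = (4.406×10^-2)/(407) = 1.083×10^-4 s.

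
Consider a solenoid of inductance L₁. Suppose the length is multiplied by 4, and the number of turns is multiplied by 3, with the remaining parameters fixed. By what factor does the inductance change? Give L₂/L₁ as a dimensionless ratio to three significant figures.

For a solenoid, L ∝ μᵣN²A/ℓ.
L₂/L₁ = (4)^-1 × (3)^2 = 2.25.

L₂/L₁ = 2.25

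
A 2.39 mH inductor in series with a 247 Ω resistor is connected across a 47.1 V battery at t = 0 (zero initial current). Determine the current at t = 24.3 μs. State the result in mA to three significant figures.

I ≈ 175 mA

τ = L/R = 2.390×10^-3/247 = 9.676×10^-6 s; final current I_∞ = ε/R = 47.1/247 = 0.1907 A.
I(t) = I_∞(1 − e^(−t/τ)) with t/τ = 2.511.
I = (0.1907)(1 − e^(−2.511)) = 0.1752 A.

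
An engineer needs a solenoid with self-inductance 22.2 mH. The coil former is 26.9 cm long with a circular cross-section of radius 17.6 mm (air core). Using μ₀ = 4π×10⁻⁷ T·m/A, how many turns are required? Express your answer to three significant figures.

N ≈ 2210 turns

A = πr² = π(1.760×10^-2 m)² = 9.731×10^-4 m².
From L = μ₀N²A/ℓ, N = √(Lℓ / (μ₀A)).
N = √[(2.220×10^-2)(0.269) / ((4π×10⁻⁷)×9.731×10^-4)] = √(4.883×10^6) ≈ 2209.8.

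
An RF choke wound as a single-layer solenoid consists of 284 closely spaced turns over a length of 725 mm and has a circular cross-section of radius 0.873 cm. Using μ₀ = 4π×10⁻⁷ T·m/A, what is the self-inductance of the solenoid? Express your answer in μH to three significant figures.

L ≈ 33.5 μH

A = πr² = π(8.730×10^-3 m)² = 2.394×10^-4 m².
For a long solenoid, L = μ₀N²A/ℓ.
L = (4π×10⁻⁷)(284)²(2.394×10^-4)/(0.725 m) = 3.347×10^-5 H.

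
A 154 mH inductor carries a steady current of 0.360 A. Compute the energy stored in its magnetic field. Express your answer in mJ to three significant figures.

U ≈ 9.98 mJ

Stored magnetic energy: U = ½LI².
U = ½(0.154 H)(0.360 A)² = 9.979×10^-3 J.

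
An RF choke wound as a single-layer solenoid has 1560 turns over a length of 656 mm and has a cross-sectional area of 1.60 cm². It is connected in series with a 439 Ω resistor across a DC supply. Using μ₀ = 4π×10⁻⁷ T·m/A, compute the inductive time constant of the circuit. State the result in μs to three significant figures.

A = 1.60 cm² = 1.600×10^-4 m².
L = μ₀N²A/ℓ = (4π×10⁻⁷)(1560)²(1.600×10^-4)/(0.656) = 7.459×10^-4 H.
τ = L/R = (7.459×10^-4)/(439) = 1.699×10^-6 s.

τ ≈ 1.70 μs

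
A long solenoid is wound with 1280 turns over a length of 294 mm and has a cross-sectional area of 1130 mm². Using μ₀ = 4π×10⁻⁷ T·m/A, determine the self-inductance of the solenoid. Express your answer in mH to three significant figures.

L ≈ 7.91 mH

A = 1130 mm² = 1.130×10^-3 m².
For a long solenoid, L = μ₀N²A/ℓ.
L = (4π×10⁻⁷)(1280)²(1.130×10^-3)/(0.294 m) = 7.913×10^-3 H.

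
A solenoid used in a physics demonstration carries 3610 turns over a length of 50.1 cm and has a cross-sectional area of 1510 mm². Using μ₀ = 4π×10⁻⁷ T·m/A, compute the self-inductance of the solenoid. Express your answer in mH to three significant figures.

L ≈ 49.4 mH

A = 1510 mm² = 1.510×10^-3 m².
For a long solenoid, L = μ₀N²A/ℓ.
L = (4π×10⁻⁷)(3610)²(1.510×10^-3)/(0.501 m) = 4.936×10^-2 H.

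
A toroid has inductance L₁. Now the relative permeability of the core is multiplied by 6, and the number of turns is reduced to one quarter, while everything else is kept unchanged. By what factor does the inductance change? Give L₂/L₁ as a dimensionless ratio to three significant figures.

For a toroid, L ∝ μᵣN²A/R.
L₂/L₁ = (6) × (0.25)^2 = 0.375.

L₂/L₁ = 0.375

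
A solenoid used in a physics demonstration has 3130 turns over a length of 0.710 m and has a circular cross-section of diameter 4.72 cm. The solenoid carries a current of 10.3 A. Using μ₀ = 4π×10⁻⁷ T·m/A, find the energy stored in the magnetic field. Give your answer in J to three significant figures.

A = π(d/2)² = π(2.360×10^-2 m)² = 1.750×10^-3 m².
L = μ₀N²A/ℓ = (4π×10⁻⁷)(3130)²(1.750×10^-3)/(0.71) = 3.034×10^-2 H.
U = ½LI² = ½(3.034×10^-2)(10.3)² = 1.609 J.

U ≈ 1.61 J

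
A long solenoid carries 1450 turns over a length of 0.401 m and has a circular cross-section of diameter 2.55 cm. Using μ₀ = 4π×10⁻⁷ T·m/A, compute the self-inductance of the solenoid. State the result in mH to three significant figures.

L ≈ 3.36 mH

A = π(d/2)² = π(1.275×10^-2 m)² = 5.107×10^-4 m².
For a long solenoid, L = μ₀N²A/ℓ.
L = (4π×10⁻⁷)(1450)²(5.107×10^-4)/(0.401 m) = 3.3649×10^-3 H.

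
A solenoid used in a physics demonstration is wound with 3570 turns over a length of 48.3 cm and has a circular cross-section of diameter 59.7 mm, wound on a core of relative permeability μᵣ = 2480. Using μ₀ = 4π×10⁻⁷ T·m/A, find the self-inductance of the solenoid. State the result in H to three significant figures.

L ≈ 230 H

A = π(d/2)² = π(2.985×10^-2 m)² = 2.799×10^-3 m².
For a long solenoid, L = μ₀μᵣN²A/ℓ.
L = (4π×10⁻⁷)(2480)(3570)²(2.799×10^-3)/(0.483 m) = 230.2 H.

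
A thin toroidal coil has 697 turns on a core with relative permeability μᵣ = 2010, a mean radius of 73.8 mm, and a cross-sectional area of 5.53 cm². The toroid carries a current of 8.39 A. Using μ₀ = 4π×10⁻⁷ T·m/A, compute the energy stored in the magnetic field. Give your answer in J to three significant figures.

L = μ₀μᵣN²A/(2πR) = (4π×10⁻⁷)(2010)(697)²(5.530×10^-4)/(2π×7.380×10^-2) = 1.463 H.
U = ½LI² = ½(1.463)(8.39)² = 51.51 J.

U ≈ 51.5 J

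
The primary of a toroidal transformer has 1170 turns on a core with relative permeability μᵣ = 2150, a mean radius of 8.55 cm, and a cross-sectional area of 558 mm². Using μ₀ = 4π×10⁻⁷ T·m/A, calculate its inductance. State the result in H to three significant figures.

L ≈ 3.84 H

For a thin toroid, L = μ₀μᵣN²A/(2πR).
L = (4π×10⁻⁷)(2150)(1170)²(5.580×10^-4) / (2π×8.550×10^-2 m) = 3.842 H.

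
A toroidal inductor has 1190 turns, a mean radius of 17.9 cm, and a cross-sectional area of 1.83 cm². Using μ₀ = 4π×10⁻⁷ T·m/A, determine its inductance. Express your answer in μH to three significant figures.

For a thin toroid, L = μ₀N²A/(2πR).
L = (4π×10⁻⁷)(1190)²(1.830×10^-4) / (2π×0.179 m) = 2.895×10^-4 H.

L ≈ 290 μH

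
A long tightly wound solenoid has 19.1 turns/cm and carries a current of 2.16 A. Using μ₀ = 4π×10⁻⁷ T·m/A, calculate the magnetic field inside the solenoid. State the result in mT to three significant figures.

Inside a long solenoid, B = μ₀nI.
B = (4π×10⁻⁷)(1.910×10^3 m⁻¹)(2.16 A) = 5.184×10^-3 T.

B ≈ 5.18 mT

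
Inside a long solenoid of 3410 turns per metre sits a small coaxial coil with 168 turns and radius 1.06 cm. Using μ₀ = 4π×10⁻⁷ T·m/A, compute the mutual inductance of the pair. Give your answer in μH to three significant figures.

The outer solenoid produces a uniform field B₁ = μ₀n₁I₁ across the inner coil,
so the flux linkage is N₂Φ = N₂B₁A₂ = μ₀n₁N₂A₂·I₁, giving M = μ₀n₁N₂A₂.
A₂ = πr² = π(1.060×10^-2 m)² = 3.530×10^-4 m².
M = (4π×10⁻⁷)(3410)(168)(3.530×10^-4) = 2.541×10^-4 H.

M ≈ 254 μH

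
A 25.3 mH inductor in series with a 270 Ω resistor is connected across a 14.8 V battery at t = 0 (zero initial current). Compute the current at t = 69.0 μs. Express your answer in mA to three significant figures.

τ = L/R = 2.530×10^-2/270 = 9.370×10^-5 s; final current I_∞ = ε/R = 14.8/270 = 5.481×10^-2 A.
I(t) = I_∞(1 − e^(−t/τ)) with t/τ = 0.736.
I = (5.481×10^-2)(1 − e^(−0.736)) = 2.857×10^-2 A.

I ≈ 28.6 mA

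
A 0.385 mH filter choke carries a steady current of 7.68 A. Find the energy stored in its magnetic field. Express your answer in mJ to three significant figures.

Stored magnetic energy: U = ½LI².
U = ½(3.850×10^-4 H)(7.68 A)² = 1.135×10^-2 J.

U ≈ 11.4 mJ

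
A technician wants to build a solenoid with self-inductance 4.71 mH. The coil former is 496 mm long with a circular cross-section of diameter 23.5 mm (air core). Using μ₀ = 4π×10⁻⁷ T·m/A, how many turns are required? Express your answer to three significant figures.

A = π(d/2)² = π(1.175×10^-2 m)² = 4.337×10^-4 m².
From L = μ₀N²A/ℓ, N = √(Lℓ / (μ₀A)).
N = √[(4.710×10^-3)(0.496) / ((4π×10⁻⁷)×4.337×10^-4)] = √(4.286×10^6) ≈ 2070.3.

N ≈ 2070 turns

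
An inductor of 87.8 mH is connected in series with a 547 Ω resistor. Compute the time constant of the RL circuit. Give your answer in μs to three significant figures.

τ = L/R = (8.780×10^-2 H)/(547 Ω) = 1.605×10^-4 s.

τ ≈ 161 μs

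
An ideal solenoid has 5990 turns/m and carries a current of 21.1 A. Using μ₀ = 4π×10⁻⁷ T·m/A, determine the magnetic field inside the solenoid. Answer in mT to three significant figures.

Inside a long solenoid, B = μ₀nI.
B = (4π×10⁻⁷)(5.990×10^3 m⁻¹)(21.1 A) = 0.1588 T.

B ≈ 159 mT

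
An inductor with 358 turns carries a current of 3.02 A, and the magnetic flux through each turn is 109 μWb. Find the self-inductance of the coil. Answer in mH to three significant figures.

L ≈ 12.9 mH

Self-inductance is defined by L = NΦ_B/I (flux linkage over current).
L = (358)(1.090×10^-4 Wb)/(3.02 A) = 1.292×10^-2 H.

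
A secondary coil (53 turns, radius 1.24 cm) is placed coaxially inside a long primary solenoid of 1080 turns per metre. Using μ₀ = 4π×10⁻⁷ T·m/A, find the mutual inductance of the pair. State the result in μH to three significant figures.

M ≈ 34.7 μH

The outer solenoid produces a uniform field B₁ = μ₀n₁I₁ across the inner coil,
so the flux linkage is N₂Φ = N₂B₁A₂ = μ₀n₁N₂A₂·I₁, giving M = μ₀n₁N₂A₂.
A₂ = πr² = π(1.240×10^-2 m)² = 4.831×10^-4 m².
M = (4π×10⁻⁷)(1080)(53)(4.831×10^-4) = 3.4746×10^-5 H.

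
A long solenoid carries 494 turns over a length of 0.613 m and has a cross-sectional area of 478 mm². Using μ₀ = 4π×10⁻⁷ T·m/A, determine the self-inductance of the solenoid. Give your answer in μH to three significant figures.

L ≈ 239 μH

A = 478 mm² = 4.780×10^-4 m².
For a long solenoid, L = μ₀N²A/ℓ.
L = (4π×10⁻⁷)(494)²(4.780×10^-4)/(0.613 m) = 2.391×10^-4 H.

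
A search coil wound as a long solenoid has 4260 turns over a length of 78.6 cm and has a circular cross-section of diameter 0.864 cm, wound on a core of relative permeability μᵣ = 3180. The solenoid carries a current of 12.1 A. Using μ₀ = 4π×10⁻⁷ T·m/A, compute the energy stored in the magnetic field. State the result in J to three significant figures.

U ≈ 396 J

A = π(d/2)² = π(4.320×10^-3 m)² = 5.863×10^-5 m².
L = μ₀μᵣN²A/ℓ = (4π×10⁻⁷)(3180)(4260)²(5.863×10^-5)/(0.786) = 5.409 H.
U = ½LI² = ½(5.409)(12.1)² = 396 J.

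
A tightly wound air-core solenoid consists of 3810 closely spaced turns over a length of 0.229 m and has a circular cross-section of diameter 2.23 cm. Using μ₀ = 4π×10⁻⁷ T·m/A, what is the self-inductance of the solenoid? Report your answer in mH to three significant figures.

L ≈ 31.1 mH

A = π(d/2)² = π(1.115×10^-2 m)² = 3.906×10^-4 m².
For a long solenoid, L = μ₀N²A/ℓ.
L = (4π×10⁻⁷)(3810)²(3.906×10^-4)/(0.229 m) = 3.111×10^-2 H.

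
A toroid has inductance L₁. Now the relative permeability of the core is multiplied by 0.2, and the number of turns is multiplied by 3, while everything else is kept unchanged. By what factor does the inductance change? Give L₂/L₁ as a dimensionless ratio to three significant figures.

For a toroid, L ∝ μᵣN²A/R.
L₂/L₁ = (0.2) × (3)^2 = 1.80.

L₂/L₁ = 1.80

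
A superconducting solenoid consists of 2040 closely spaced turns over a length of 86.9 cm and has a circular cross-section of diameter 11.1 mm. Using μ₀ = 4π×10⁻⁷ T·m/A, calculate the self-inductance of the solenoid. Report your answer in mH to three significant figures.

L ≈ 0.582 mH

A = π(d/2)² = π(5.550×10^-3 m)² = 9.677×10^-5 m².
For a long solenoid, L = μ₀N²A/ℓ.
L = (4π×10⁻⁷)(2040)²(9.677×10^-5)/(0.869 m) = 5.824×10^-4 H.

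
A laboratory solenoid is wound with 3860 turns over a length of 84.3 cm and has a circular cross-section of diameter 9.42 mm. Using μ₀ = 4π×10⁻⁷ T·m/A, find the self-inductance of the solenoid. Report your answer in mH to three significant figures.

A = π(d/2)² = π(4.710×10^-3 m)² = 6.969×10^-5 m².
For a long solenoid, L = μ₀N²A/ℓ.
L = (4π×10⁻⁷)(3860)²(6.969×10^-5)/(0.843 m) = 1.548×10^-3 H.

L ≈ 1.55 mH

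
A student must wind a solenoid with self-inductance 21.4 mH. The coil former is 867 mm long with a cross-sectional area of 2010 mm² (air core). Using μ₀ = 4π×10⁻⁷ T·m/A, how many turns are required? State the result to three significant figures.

A = 2010 mm² = 2.010×10^-3 m².
From L = μ₀N²A/ℓ, N = √(Lℓ / (μ₀A)).
N = √[(2.140×10^-2)(0.867) / ((4π×10⁻⁷)×2.010×10^-3)] = √(7.346×10^6) ≈ 2710.3.

N ≈ 2710 turns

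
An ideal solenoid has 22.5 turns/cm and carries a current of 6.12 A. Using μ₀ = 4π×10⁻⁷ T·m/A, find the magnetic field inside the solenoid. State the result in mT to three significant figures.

Inside a long solenoid, B = μ₀nI.
B = (4π×10⁻⁷)(2.250×10^3 m⁻¹)(6.12 A) = 1.730×10^-2 T.

B ≈ 17.3 mT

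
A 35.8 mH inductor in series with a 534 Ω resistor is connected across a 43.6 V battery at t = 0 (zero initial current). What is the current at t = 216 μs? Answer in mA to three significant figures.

τ = L/R = 3.580×10^-2/534 = 6.704×10^-5 s; final current I_∞ = ε/R = 43.6/534 = 8.1648×10^-2 A.
I(t) = I_∞(1 − e^(−t/τ)) with t/τ = 3.222.
I = (8.1648×10^-2)(1 − e^(−3.222)) = 7.839×10^-2 A.

I ≈ 78.4 mA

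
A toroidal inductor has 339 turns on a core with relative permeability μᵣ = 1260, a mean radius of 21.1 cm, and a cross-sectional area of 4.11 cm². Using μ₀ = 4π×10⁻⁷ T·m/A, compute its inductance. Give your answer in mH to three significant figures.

For a thin toroid, L = μ₀μᵣN²A/(2πR).
L = (4π×10⁻⁷)(1260)(339)²(4.110×10^-4) / (2π×0.211 m) = 5.641×10^-2 H.

L ≈ 56.4 mH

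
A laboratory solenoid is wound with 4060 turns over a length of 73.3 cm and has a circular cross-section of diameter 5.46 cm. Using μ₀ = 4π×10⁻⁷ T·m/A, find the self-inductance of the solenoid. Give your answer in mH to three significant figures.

A = π(d/2)² = π(2.730×10^-2 m)² = 2.341×10^-3 m².
For a long solenoid, L = μ₀N²A/ℓ.
L = (4π×10⁻⁷)(4060)²(2.341×10^-3)/(0.733 m) = 6.617×10^-2 H.

L ≈ 66.2 mH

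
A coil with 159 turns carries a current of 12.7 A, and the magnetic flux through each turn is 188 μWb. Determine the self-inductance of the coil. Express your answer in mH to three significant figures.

Self-inductance is defined by L = NΦ_B/I (flux linkage over current).
L = (159)(1.880×10^-4 Wb)/(12.7 A) = 2.354×10^-3 H.

L ≈ 2.35 mH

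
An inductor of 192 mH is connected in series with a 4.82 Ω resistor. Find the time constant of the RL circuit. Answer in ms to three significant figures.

τ ≈ 39.8 ms

τ = L/R = (0.192 H)/(4.82 Ω) = 3.983×10^-2 s.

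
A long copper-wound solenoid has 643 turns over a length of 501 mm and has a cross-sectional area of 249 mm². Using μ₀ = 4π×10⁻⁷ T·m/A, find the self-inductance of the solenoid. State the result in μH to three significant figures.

A = 249 mm² = 2.490×10^-4 m².
For a long solenoid, L = μ₀N²A/ℓ.
L = (4π×10⁻⁷)(643)²(2.490×10^-4)/(0.501 m) = 2.582×10^-4 H.

L ≈ 258 μH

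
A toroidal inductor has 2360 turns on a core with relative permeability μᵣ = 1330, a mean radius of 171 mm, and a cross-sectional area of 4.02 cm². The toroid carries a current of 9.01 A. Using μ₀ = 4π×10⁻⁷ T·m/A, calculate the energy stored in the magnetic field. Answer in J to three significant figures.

U ≈ 141 J

L = μ₀μᵣN²A/(2πR) = (4π×10⁻⁷)(1330)(2360)²(4.020×10^-4)/(2π×0.171) = 3.483 H.
U = ½LI² = ½(3.483)(9.01)² = 141.4 J.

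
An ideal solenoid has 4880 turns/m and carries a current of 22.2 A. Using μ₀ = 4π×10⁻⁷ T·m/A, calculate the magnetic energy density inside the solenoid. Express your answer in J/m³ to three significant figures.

u ≈ 7370 J/m³

B = μ₀nI = (4π×10⁻⁷)(4.880×10^3)(22.2) = 0.1361 T.
u = B²/(2μ₀) = (0.1361)²/(2×4π×10⁻⁷) = 7.374×10^3 J/m³.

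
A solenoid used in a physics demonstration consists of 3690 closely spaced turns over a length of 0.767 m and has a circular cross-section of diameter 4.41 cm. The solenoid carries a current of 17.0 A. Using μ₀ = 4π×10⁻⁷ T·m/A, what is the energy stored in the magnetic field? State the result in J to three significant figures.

U ≈ 4.92 J

A = π(d/2)² = π(2.205×10^-2 m)² = 1.527×10^-3 m².
L = μ₀N²A/ℓ = (4π×10⁻⁷)(3690)²(1.527×10^-3)/(0.767) = 3.407×10^-2 H.
U = ½LI² = ½(3.407×10^-2)(17.0)² = 4.924 J.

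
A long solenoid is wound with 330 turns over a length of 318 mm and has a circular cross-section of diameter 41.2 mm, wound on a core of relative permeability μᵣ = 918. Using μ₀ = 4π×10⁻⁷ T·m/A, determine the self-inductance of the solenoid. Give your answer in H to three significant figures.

A = π(d/2)² = π(2.060×10^-2 m)² = 1.333×10^-3 m².
For a long solenoid, L = μ₀μᵣN²A/ℓ.
L = (4π×10⁻⁷)(918)(330)²(1.333×10^-3)/(0.318 m) = 0.5267 H.

L ≈ 0.527 H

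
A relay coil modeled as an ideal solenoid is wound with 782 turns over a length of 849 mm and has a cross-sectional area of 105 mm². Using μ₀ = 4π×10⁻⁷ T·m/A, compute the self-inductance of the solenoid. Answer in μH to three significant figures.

L ≈ 95.0 μH

A = 105 mm² = 1.050×10^-4 m².
For a long solenoid, L = μ₀N²A/ℓ.
L = (4π×10⁻⁷)(782)²(1.050×10^-4)/(0.849 m) = 9.504×10^-5 H.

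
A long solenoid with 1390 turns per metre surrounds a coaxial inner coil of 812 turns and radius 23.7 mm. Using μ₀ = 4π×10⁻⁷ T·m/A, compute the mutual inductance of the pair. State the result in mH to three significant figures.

The outer solenoid produces a uniform field B₁ = μ₀n₁I₁ across the inner coil,
so the flux linkage is N₂Φ = N₂B₁A₂ = μ₀n₁N₂A₂·I₁, giving M = μ₀n₁N₂A₂.
A₂ = πr² = π(2.370×10^-2 m)² = 1.7646×10^-3 m².
M = (4π×10⁻⁷)(1390)(812)(1.7646×10^-3) = 2.503×10^-3 H.

M ≈ 2.50 mH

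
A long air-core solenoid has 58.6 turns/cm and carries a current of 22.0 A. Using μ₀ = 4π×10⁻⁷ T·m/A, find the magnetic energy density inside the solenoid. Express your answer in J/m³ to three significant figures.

B = μ₀nI = (4π×10⁻⁷)(5.860×10^3)(22.0) = 0.162 T.
u = B²/(2μ₀) = (0.162)²/(2×4π×10⁻⁷) = 1.044×10^4 J/m³.

u ≈ 10400 J/m³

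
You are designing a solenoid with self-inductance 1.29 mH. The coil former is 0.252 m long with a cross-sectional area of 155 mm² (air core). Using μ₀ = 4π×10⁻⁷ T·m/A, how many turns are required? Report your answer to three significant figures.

A = 155 mm² = 1.550×10^-4 m².
From L = μ₀N²A/ℓ, N = √(Lℓ / (μ₀A)).
N = √[(1.290×10^-3)(0.252) / ((4π×10⁻⁷)×1.550×10^-4)] = √(1.669×10^6) ≈ 1291.9.

N ≈ 1290 turns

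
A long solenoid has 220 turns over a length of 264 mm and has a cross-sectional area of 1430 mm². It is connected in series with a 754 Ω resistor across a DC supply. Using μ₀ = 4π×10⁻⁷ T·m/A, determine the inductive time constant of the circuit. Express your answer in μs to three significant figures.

A = 1430 mm² = 1.430×10^-3 m².
L = μ₀N²A/ℓ = (4π×10⁻⁷)(220)²(1.430×10^-3)/(0.264) = 3.294×10^-4 H.
τ = L/R = (3.294×10^-4)/(754) = 4.369×10^-7 s.

τ ≈ 0.437 μs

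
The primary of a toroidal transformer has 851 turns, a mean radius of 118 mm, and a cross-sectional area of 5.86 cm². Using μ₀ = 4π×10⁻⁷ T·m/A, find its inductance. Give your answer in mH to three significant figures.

L ≈ 0.719 mH

For a thin toroid, L = μ₀N²A/(2πR).
L = (4π×10⁻⁷)(851)²(5.860×10^-4) / (2π×0.118 m) = 7.193×10^-4 H.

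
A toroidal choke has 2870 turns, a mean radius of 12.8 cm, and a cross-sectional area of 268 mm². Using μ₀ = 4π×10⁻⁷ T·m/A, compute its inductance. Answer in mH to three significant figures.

For a thin toroid, L = μ₀N²A/(2πR).
L = (4π×10⁻⁷)(2870)²(2.680×10^-4) / (2π×0.128 m) = 3.449×10^-3 H.

L ≈ 3.45 mH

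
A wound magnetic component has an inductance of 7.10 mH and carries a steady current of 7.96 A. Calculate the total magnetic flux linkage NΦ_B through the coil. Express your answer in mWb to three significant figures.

From L = NΦ_B/I, the flux linkage is NΦ_B = LI.
NΦ_B = (7.100×10^-3 H)(7.96 A) = 5.652×10^-2 Wb.

NΦ_B ≈ 56.5 mWb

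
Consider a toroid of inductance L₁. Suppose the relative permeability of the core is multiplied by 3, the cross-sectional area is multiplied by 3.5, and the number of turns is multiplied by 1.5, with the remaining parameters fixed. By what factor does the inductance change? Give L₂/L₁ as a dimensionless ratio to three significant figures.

For a toroid, L ∝ μᵣN²A/R.
L₂/L₁ = (3) × (3.5) × (1.5)^2 = 23.6.

L₂/L₁ = 23.6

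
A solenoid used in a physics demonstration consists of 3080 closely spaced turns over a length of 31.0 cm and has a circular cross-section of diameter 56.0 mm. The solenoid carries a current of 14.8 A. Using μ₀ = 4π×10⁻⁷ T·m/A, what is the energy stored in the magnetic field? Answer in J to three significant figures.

U ≈ 10.4 J

A = π(d/2)² = π(2.800×10^-2 m)² = 2.463×10^-3 m².
L = μ₀N²A/ℓ = (4π×10⁻⁷)(3080)²(2.463×10^-3)/(0.31) = 9.471×10^-2 H.
U = ½LI² = ½(9.471×10^-2)(14.8)² = 10.37 J.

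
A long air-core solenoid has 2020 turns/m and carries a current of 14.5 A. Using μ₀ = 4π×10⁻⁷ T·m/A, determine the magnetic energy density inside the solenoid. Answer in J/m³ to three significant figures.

u ≈ 539 J/m³

B = μ₀nI = (4π×10⁻⁷)(2.020×10^3)(14.5) = 3.681×10^-2 T.
u = B²/(2μ₀) = (3.681×10^-2)²/(2×4π×10⁻⁷) = 539 J/m³.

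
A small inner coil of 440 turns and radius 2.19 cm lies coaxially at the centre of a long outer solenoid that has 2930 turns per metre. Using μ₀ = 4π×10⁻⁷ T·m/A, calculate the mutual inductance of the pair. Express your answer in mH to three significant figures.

M ≈ 2.44 mH

The outer solenoid produces a uniform field B₁ = μ₀n₁I₁ across the inner coil,
so the flux linkage is N₂Φ = N₂B₁A₂ = μ₀n₁N₂A₂·I₁, giving M = μ₀n₁N₂A₂.
A₂ = πr² = π(2.190×10^-2 m)² = 1.507×10^-3 m².
M = (4π×10⁻⁷)(2930)(440)(1.507×10^-3) = 2.441×10^-3 H.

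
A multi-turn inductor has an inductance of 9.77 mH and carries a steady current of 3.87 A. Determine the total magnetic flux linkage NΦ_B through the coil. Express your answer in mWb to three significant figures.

NΦ_B ≈ 37.8 mWb

From L = NΦ_B/I, the flux linkage is NΦ_B = LI.
NΦ_B = (9.770×10^-3 H)(3.87 A) = 3.781×10^-2 Wb.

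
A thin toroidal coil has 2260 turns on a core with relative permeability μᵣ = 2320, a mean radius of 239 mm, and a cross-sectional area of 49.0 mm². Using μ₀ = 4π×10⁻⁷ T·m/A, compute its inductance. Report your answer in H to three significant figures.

For a thin toroid, L = μ₀μᵣN²A/(2πR).
L = (4π×10⁻⁷)(2320)(2260)²(4.900×10^-5) / (2π×0.239 m) = 0.4859 H.

L ≈ 0.486 H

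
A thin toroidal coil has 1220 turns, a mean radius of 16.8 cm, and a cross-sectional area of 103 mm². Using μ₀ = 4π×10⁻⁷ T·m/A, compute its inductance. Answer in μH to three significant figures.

For a thin toroid, L = μ₀N²A/(2πR).
L = (4π×10⁻⁷)(1220)²(1.030×10^-4) / (2π×0.168 m) = 1.825×10^-4 H.

L ≈ 183 μH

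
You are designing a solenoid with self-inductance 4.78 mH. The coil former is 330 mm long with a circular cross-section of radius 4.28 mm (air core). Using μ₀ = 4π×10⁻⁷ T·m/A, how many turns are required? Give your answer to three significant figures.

N ≈ 4670 turns

A = πr² = π(4.280×10^-3 m)² = 5.7549×10^-5 m².
From L = μ₀N²A/ℓ, N = √(Lℓ / (μ₀A)).
N = √[(4.780×10^-3)(0.33) / ((4π×10⁻⁷)×5.7549×10^-5)] = √(2.181×10^7) ≈ 4670.3.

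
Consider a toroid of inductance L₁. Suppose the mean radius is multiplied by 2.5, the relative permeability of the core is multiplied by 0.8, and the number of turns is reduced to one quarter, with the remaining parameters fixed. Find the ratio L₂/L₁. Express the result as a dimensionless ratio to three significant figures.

For a toroid, L ∝ μᵣN²A/R.
L₂/L₁ = (2.5)^-1 × (0.8) × (0.25)^2 = 0.0200.

L₂/L₁ = 0.0200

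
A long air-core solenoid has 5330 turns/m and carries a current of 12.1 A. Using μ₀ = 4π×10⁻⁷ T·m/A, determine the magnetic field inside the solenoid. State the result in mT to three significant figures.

Inside a long solenoid, B = μ₀nI.
B = (4π×10⁻⁷)(5.330×10^3 m⁻¹)(12.1 A) = 8.104×10^-2 T.

B ≈ 81.0 mT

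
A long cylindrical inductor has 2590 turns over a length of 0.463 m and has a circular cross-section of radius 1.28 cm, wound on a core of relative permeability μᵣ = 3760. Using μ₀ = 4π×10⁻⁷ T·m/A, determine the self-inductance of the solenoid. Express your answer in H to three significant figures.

A = πr² = π(1.280×10^-2 m)² = 5.147×10^-4 m².
For a long solenoid, L = μ₀μᵣN²A/ℓ.
L = (4π×10⁻⁷)(3760)(2590)²(5.147×10^-4)/(0.463 m) = 35.24 H.

L ≈ 35.2 H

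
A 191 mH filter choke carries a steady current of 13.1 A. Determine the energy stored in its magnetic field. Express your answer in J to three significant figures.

U ≈ 16.4 J

Stored magnetic energy: U = ½LI².
U = ½(0.191 H)(13.1 A)² = 16.39 J.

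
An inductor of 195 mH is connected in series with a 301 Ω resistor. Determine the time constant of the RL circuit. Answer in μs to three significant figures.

τ ≈ 648 μs

τ = L/R = (0.195 H)/(301 Ω) = 6.478×10^-4 s.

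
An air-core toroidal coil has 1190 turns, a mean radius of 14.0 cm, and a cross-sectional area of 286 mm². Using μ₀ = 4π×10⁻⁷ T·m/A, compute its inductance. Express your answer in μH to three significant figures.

L ≈ 579 μH

For a thin toroid, L = μ₀N²A/(2πR).
L = (4π×10⁻⁷)(1190)²(2.860×10^-4) / (2π×0.14 m) = 5.786×10^-4 H.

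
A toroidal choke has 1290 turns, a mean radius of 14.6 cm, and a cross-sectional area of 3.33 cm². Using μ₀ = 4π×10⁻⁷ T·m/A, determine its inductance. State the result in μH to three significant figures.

L ≈ 759 μH

For a thin toroid, L = μ₀N²A/(2πR).
L = (4π×10⁻⁷)(1290)²(3.330×10^-4) / (2π×0.146 m) = 7.591×10^-4 H.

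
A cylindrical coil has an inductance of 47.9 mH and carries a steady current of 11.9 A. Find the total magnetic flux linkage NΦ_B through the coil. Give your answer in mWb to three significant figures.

From L = NΦ_B/I, the flux linkage is NΦ_B = LI.
NΦ_B = (4.790×10^-2 H)(11.9 A) = 0.57 Wb.

NΦ_B ≈ 570 mWb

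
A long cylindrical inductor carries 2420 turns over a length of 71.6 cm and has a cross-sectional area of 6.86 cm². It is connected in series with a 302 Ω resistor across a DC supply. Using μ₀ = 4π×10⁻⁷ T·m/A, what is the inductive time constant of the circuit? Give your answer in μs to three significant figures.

A = 6.86 cm² = 6.860×10^-4 m².
L = μ₀N²A/ℓ = (4π×10⁻⁷)(2420)²(6.860×10^-4)/(0.716) = 7.051×10^-3 H.
τ = L/R = (7.051×10^-3)/(302) = 2.3348×10^-5 s.

τ ≈ 23.3 μs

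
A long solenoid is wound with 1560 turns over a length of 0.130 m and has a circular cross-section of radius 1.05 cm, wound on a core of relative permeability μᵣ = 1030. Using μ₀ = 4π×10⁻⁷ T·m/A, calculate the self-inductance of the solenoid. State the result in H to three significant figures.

A = πr² = π(1.050×10^-2 m)² = 3.464×10^-4 m².
For a long solenoid, L = μ₀μᵣN²A/ℓ.
L = (4π×10⁻⁷)(1030)(1560)²(3.464×10^-4)/(0.13 m) = 8.392 H.

L ≈ 8.39 H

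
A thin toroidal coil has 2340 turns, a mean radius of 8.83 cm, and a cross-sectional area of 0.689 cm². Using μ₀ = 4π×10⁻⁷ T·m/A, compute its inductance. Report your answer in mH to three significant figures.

For a thin toroid, L = μ₀N²A/(2πR).
L = (4π×10⁻⁷)(2340)²(6.890×10^-5) / (2π×8.830×10^-2 m) = 8.545×10^-4 H.

L ≈ 0.855 mH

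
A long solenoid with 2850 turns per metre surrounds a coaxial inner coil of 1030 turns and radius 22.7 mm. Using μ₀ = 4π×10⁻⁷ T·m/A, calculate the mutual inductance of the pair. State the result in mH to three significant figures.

The outer solenoid produces a uniform field B₁ = μ₀n₁I₁ across the inner coil,
so the flux linkage is N₂Φ = N₂B₁A₂ = μ₀n₁N₂A₂·I₁, giving M = μ₀n₁N₂A₂.
A₂ = πr² = π(2.270×10^-2 m)² = 1.619×10^-3 m².
M = (4π×10⁻⁷)(2850)(1030)(1.619×10^-3) = 5.972×10^-3 H.

M ≈ 5.97 mH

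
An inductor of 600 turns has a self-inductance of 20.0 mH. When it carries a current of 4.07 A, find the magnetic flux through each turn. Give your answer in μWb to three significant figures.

Φ_B ≈ 136 μWb

From L = NΦ_B/I, the flux per turn is Φ_B = LI/N.
Φ_B = (2.000×10^-2 H)(4.07 A)/600 = 1.357×10^-4 Wb.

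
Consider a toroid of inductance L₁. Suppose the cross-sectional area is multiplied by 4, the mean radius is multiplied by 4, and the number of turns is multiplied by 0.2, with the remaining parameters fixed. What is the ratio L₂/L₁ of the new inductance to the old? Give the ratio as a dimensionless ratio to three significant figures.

L₂/L₁ = 0.0400

For a toroid, L ∝ μᵣN²A/R.
L₂/L₁ = (4) × (4)^-1 × (0.2)^2 = 0.0400.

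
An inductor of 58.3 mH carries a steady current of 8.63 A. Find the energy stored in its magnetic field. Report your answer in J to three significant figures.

Stored magnetic energy: U = ½LI².
U = ½(5.830×10^-2 H)(8.63 A)² = 2.171 J.

U ≈ 2.17 J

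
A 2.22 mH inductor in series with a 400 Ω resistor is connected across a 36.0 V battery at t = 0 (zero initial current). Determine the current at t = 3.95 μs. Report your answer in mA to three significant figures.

τ = L/R = 2.220×10^-3/400 = 5.550×10^-6 s; final current I_∞ = ε/R = 36.0/400 = 9.000×10^-2 A.
I(t) = I_∞(1 − e^(−t/τ)) with t/τ = 0.712.
I = (9.000×10^-2)(1 − e^(−0.712)) = 4.583×10^-2 A.

I ≈ 45.8 mA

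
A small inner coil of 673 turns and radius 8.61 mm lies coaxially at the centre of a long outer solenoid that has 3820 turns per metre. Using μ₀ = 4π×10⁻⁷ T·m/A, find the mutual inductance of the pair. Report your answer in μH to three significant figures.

The outer solenoid produces a uniform field B₁ = μ₀n₁I₁ across the inner coil,
so the flux linkage is N₂Φ = N₂B₁A₂ = μ₀n₁N₂A₂·I₁, giving M = μ₀n₁N₂A₂.
A₂ = πr² = π(8.610×10^-3 m)² = 2.329×10^-4 m².
M = (4π×10⁻⁷)(3820)(673)(2.329×10^-4) = 7.524×10^-4 H.

M ≈ 752 μH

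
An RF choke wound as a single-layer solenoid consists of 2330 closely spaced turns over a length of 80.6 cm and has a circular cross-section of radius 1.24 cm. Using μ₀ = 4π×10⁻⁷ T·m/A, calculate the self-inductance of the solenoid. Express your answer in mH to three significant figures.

A = πr² = π(1.240×10^-2 m)² = 4.831×10^-4 m².
For a long solenoid, L = μ₀N²A/ℓ.
L = (4π×10⁻⁷)(2330)²(4.831×10^-4)/(0.806 m) = 4.089×10^-3 H.

L ≈ 4.09 mH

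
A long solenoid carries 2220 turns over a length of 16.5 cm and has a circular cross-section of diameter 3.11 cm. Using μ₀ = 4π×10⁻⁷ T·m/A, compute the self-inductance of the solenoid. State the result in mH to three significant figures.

A = π(d/2)² = π(1.555×10^-2 m)² = 7.596×10^-4 m².
For a long solenoid, L = μ₀N²A/ℓ.
L = (4π×10⁻⁷)(2220)²(7.596×10^-4)/(0.165 m) = 2.851×10^-2 H.

L ≈ 28.5 mH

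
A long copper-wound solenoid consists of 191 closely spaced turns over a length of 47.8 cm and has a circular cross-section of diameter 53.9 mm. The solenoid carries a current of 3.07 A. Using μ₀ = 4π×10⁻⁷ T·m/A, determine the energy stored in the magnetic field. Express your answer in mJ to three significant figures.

A = π(d/2)² = π(2.695×10^-2 m)² = 2.282×10^-3 m².
L = μ₀N²A/ℓ = (4π×10⁻⁷)(191)²(2.282×10^-3)/(0.478) = 2.188×10^-4 H.
U = ½LI² = ½(2.188×10^-4)(3.07)² = 1.031×10^-3 J.

U ≈ 1.03 mJ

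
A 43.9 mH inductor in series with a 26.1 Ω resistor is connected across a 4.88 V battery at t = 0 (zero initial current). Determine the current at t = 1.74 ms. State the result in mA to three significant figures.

τ = L/R = 4.390×10^-2/26.1 = 1.682×10^-3 s; final current I_∞ = ε/R = 4.88/26.1 = 0.187 A.
I(t) = I_∞(1 − e^(−t/τ)) with t/τ = 1.034.
I = (0.187)(1 − e^(−1.034)) = 0.1205 A.

I ≈ 121 mA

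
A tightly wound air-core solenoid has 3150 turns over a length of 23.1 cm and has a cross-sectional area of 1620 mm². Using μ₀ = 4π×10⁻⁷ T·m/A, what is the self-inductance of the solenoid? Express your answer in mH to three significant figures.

L ≈ 87.4 mH

A = 1620 mm² = 1.620×10^-3 m².
For a long solenoid, L = μ₀N²A/ℓ.
L = (4π×10⁻⁷)(3150)²(1.620×10^-3)/(0.231 m) = 8.744×10^-2 H.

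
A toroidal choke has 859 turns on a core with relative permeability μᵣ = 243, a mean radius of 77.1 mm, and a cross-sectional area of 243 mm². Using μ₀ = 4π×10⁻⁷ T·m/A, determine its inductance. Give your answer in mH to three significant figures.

For a thin toroid, L = μ₀μᵣN²A/(2πR).
L = (4π×10⁻⁷)(243)(859)²(2.430×10^-4) / (2π×7.710×10^-2 m) = 0.113 H.

L ≈ 113 mH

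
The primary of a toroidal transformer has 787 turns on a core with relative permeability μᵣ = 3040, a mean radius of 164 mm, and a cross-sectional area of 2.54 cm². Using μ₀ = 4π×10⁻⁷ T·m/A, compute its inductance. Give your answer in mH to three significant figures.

For a thin toroid, L = μ₀μᵣN²A/(2πR).
L = (4π×10⁻⁷)(3040)(787)²(2.540×10^-4) / (2π×0.164 m) = 0.5832 H.

L ≈ 583 mH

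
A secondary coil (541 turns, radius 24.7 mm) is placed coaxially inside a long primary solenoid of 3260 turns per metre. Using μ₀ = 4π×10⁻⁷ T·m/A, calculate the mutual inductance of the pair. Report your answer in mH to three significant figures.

The outer solenoid produces a uniform field B₁ = μ₀n₁I₁ across the inner coil,
so the flux linkage is N₂Φ = N₂B₁A₂ = μ₀n₁N₂A₂·I₁, giving M = μ₀n₁N₂A₂.
A₂ = πr² = π(2.470×10^-2 m)² = 1.917×10^-3 m².
M = (4π×10⁻⁷)(3260)(541)(1.917×10^-3) = 4.248×10^-3 H.

M ≈ 4.25 mH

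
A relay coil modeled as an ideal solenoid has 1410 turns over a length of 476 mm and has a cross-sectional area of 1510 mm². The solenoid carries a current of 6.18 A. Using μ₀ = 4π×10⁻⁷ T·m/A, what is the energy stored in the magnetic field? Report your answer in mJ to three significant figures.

U ≈ 151 mJ

A = 1510 mm² = 1.510×10^-3 m².
L = μ₀N²A/ℓ = (4π×10⁻⁷)(1410)²(1.510×10^-3)/(0.476) = 7.925×10^-3 H.
U = ½LI² = ½(7.925×10^-3)(6.18)² = 0.1513 J.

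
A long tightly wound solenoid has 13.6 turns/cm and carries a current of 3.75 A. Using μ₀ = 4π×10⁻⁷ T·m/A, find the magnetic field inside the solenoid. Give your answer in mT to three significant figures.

B ≈ 6.41 mT

Inside a long solenoid, B = μ₀nI.
B = (4π×10⁻⁷)(1.360×10^3 m⁻¹)(3.75 A) = 6.409×10^-3 T.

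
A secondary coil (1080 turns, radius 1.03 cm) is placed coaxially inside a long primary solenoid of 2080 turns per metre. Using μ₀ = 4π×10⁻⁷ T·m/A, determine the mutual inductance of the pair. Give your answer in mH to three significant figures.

The outer solenoid produces a uniform field B₁ = μ₀n₁I₁ across the inner coil,
so the flux linkage is N₂Φ = N₂B₁A₂ = μ₀n₁N₂A₂·I₁, giving M = μ₀n₁N₂A₂.
A₂ = πr² = π(1.030×10^-2 m)² = 3.333×10^-4 m².
M = (4π×10⁻⁷)(2080)(1080)(3.333×10^-4) = 9.409×10^-4 H.

M ≈ 0.941 mH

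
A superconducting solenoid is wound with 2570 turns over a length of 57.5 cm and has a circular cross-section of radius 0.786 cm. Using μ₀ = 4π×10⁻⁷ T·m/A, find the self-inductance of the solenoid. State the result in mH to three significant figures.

A = πr² = π(7.860×10^-3 m)² = 1.941×10^-4 m².
For a long solenoid, L = μ₀N²A/ℓ.
L = (4π×10⁻⁷)(2570)²(1.941×10^-4)/(0.575 m) = 2.802×10^-3 H.

L ≈ 2.80 mH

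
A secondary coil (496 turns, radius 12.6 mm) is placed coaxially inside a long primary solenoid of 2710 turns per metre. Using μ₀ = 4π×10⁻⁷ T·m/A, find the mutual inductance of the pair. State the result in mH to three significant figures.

The outer solenoid produces a uniform field B₁ = μ₀n₁I₁ across the inner coil,
so the flux linkage is N₂Φ = N₂B₁A₂ = μ₀n₁N₂A₂·I₁, giving M = μ₀n₁N₂A₂.
A₂ = πr² = π(1.260×10^-2 m)² = 4.988×10^-4 m².
M = (4π×10⁻⁷)(2710)(496)(4.988×10^-4) = 8.4246×10^-4 H.

M ≈ 0.842 mH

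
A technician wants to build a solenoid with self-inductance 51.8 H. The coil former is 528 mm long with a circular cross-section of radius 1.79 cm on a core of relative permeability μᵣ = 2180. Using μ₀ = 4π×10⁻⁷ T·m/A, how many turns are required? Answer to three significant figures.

N ≈ 3150 turns

A = πr² = π(1.790×10^-2 m)² = 1.007×10^-3 m².
From L = μ₀μᵣN²A/ℓ, N = √(Lℓ / (μ₀μᵣA)).
N = √[(51.8)(0.528) / ((4π×10⁻⁷)(2180)×1.007×10^-3)] = √(9.918×10^6) ≈ 3149.3.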